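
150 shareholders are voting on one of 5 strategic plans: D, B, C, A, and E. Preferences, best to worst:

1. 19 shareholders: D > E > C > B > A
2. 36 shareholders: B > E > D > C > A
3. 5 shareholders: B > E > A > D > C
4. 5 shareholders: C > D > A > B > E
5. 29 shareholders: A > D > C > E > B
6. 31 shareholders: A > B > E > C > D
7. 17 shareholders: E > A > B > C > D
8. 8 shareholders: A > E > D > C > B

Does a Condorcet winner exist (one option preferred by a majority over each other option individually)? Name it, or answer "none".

none

Checking pairwise contests:
B beats D 89–61.
A beats B 90–60.
D beats C 97–53.
E beats A 77–73.
B beats E 77–73.
Every option loses at least one head-to-head, so there is no Condorcet winner.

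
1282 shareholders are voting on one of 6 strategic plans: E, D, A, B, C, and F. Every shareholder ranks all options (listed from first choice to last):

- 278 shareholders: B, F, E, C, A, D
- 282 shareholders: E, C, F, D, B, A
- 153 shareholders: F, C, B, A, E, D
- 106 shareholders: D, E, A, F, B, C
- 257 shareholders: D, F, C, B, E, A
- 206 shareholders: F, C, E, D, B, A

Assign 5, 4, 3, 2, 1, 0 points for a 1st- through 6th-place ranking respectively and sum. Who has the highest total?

E: 278·3 + 282·5 + 153·1 + 106·4 + 257·1 + 206·3 = 3696
D: 278·0 + 282·2 + 153·0 + 106·5 + 257·5 + 206·2 = 2791
A: 278·1 + 282·0 + 153·2 + 106·3 + 257·0 + 206·0 = 902
B: 278·5 + 282·1 + 153·3 + 106·1 + 257·2 + 206·1 = 2957
C: 278·2 + 282·4 + 153·4 + 106·0 + 257·3 + 206·4 = 3891
F: 278·4 + 282·3 + 153·5 + 106·2 + 257·4 + 206·5 = 4993
F has the highest Borda score (4993).

F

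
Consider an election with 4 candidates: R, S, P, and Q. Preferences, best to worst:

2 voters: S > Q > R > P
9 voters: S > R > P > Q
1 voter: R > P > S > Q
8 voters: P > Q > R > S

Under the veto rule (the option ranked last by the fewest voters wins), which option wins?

Last-place votes: R 0, S 8, P 2, Q 10.
R is ranked last by the fewest voters, so R wins.

R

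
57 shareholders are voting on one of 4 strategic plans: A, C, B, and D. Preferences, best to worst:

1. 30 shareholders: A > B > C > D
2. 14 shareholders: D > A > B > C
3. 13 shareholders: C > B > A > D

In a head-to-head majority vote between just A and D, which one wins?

A

Voters preferring A to D: 43; preferring D to A: 14.
A wins the head-to-head.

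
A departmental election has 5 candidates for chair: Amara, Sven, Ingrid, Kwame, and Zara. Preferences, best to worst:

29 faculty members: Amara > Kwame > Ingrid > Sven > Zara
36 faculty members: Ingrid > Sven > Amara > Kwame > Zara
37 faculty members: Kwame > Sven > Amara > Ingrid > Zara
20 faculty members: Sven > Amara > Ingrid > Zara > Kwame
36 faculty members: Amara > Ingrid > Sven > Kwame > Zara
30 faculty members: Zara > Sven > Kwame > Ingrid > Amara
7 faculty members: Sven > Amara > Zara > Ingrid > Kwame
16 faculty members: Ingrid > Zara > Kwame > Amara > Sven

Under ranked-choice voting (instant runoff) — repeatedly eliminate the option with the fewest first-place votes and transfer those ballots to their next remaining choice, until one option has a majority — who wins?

Round 1: Amara 65, Sven 27, Ingrid 52, Kwame 37, Zara 30. Eliminate Sven.
Round 2: Amara 92, Ingrid 52, Kwame 37, Zara 30. Eliminate Zara.
Round 3: Amara 92, Ingrid 52, Kwame 67. Eliminate Ingrid.
Round 4: Amara 128, Kwame 83. Amara has a majority.

Amara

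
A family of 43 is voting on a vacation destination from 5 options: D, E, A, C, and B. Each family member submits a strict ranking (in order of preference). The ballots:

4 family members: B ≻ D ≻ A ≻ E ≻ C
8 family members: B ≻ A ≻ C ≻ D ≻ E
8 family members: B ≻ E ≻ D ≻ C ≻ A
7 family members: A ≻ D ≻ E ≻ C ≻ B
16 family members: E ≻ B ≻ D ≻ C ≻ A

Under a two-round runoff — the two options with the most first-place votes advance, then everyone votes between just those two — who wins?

Round 1 first-place votes: D 0, E 16, A 7, C 0, B 20.
B and E advance.
Runoff: B is preferred to E by 20 voters; E by 23.
E wins the runoff.

E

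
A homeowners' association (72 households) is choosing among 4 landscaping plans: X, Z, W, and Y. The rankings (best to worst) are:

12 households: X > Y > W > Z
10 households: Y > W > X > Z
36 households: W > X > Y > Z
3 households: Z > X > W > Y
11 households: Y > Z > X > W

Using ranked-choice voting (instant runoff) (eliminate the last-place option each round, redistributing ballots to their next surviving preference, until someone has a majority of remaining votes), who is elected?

W

Round 1: X 12, Z 3, W 36, Y 21. Eliminate Z.
Round 2: X 15, W 36, Y 21. Eliminate X.
Round 3: W 39, Y 33. W has a majority.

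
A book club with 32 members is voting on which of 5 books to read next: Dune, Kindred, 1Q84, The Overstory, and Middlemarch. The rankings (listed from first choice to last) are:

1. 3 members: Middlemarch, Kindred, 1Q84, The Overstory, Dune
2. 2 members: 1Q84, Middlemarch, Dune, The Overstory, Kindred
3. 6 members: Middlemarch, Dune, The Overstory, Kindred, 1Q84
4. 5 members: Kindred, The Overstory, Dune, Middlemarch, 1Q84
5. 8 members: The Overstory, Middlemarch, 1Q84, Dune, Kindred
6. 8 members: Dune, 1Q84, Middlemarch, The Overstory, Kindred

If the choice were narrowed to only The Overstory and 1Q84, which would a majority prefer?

Voters preferring The Overstory to 1Q84: 19; preferring 1Q84 to The Overstory: 13.
The Overstory wins the head-to-head.

The Overstory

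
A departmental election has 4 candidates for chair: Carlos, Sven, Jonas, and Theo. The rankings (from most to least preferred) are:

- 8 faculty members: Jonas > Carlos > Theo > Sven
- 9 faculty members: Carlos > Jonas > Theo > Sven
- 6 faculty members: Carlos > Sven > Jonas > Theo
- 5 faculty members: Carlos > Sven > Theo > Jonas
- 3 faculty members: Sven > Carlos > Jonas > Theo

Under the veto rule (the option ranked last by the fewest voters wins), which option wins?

Last-place votes: Carlos 0, Sven 17, Jonas 5, Theo 9.
Carlos is ranked last by the fewest voters, so Carlos wins.

Carlos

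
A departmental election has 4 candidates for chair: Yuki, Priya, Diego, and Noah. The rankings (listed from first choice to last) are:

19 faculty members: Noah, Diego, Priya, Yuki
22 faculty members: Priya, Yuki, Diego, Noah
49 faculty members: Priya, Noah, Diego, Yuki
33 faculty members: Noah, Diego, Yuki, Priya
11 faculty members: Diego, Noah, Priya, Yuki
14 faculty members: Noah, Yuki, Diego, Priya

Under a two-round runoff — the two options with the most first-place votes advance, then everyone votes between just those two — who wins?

Round 1 first-place votes: Yuki 0, Priya 71, Diego 11, Noah 66.
Priya and Noah advance.
Runoff: Priya is preferred to Noah by 71 voters; Noah by 77.
Noah wins the runoff.

Noah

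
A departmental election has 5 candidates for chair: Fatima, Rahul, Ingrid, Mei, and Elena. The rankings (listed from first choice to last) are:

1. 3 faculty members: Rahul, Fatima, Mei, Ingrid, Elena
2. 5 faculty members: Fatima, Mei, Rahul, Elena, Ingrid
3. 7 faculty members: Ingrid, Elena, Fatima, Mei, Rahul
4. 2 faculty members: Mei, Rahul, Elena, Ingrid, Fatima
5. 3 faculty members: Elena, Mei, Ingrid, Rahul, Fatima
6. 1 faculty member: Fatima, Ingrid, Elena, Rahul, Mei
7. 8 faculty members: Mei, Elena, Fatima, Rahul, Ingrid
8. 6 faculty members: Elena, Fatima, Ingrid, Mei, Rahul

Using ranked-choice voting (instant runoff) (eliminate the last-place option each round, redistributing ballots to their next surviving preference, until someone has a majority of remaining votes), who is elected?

Round 1: Fatima 6, Rahul 3, Ingrid 7, Mei 10, Elena 9. Eliminate Rahul.
Round 2: Fatima 9, Ingrid 7, Mei 10, Elena 9. Eliminate Ingrid.
Round 3: Fatima 9, Mei 10, Elena 16. Eliminate Fatima.
Round 4: Mei 18, Elena 17. Mei has a majority.

Mei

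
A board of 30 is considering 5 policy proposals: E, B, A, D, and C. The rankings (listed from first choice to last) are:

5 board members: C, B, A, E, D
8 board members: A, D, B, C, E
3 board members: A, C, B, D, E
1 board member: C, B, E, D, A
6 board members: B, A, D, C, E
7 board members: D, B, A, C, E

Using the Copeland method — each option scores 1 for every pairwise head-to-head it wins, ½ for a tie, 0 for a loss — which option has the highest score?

B

E: loses to B, A, D, and C → score 0.
B: beats E, A, and C; ties D → score 3.5.
A: beats E, D, and C; loses to B → score 3.
D: beats E and C; ties B; loses to A → score 2.5.
C: beats E; loses to B, A, and D → score 1.
B has the best pairwise record.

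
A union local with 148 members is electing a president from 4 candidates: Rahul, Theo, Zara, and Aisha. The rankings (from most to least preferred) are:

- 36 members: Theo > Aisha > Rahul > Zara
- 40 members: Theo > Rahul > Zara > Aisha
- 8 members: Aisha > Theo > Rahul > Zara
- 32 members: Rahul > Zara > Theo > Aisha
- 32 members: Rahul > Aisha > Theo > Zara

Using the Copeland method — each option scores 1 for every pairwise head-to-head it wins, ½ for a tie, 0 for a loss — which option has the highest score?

Rahul: beats Zara and Aisha; loses to Theo → score 2.
Theo: beats Rahul, Zara, and Aisha → score 3.
Zara: loses to Rahul, Theo, and Aisha → score 0.
Aisha: beats Zara; loses to Rahul and Theo → score 1.
Theo has the best pairwise record.

Theo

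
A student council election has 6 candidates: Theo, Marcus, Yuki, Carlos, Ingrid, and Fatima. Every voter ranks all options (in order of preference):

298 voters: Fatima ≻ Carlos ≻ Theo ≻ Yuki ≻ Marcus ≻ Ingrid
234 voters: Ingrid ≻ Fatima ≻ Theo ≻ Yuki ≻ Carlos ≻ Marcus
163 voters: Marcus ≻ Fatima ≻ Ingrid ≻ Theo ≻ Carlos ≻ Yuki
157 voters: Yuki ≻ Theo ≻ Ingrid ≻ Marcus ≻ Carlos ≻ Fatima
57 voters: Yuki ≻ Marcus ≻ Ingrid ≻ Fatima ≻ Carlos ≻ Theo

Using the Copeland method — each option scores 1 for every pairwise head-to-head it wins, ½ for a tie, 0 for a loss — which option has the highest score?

Theo: beats Marcus, Yuki, Carlos, and Ingrid; loses to Fatima → score 4.
Marcus: beats Ingrid; loses to Theo, Yuki, Carlos, and Fatima → score 1.
Yuki: beats Marcus and Ingrid; loses to Theo, Carlos, and Fatima → score 2.
Carlos: beats Marcus and Yuki; loses to Theo, Ingrid, and Fatima → score 2.
Ingrid: beats Carlos; loses to Theo, Marcus, Yuki, and Fatima → score 1.
Fatima: beats Theo, Marcus, Yuki, Carlos, and Ingrid → score 5.
Fatima has the best pairwise record.

Fatima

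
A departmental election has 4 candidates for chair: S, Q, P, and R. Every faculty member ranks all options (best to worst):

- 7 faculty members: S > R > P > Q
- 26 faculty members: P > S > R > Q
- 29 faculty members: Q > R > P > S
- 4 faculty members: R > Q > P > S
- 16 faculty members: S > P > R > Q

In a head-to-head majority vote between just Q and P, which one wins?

Voters preferring Q to P: 33; preferring P to Q: 49.
P wins the head-to-head.

P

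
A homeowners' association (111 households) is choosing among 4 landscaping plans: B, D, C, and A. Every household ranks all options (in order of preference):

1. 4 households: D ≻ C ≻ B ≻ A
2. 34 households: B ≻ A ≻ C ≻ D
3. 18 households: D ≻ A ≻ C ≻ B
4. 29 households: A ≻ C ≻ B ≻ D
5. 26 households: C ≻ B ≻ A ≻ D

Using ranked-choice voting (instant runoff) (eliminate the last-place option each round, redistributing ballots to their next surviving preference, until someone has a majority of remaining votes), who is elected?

Round 1: B 34, D 22, C 26, A 29. Eliminate D.
Round 2: B 34, C 30, A 47. Eliminate C.
Round 3: B 64, A 47. B has a majority.

B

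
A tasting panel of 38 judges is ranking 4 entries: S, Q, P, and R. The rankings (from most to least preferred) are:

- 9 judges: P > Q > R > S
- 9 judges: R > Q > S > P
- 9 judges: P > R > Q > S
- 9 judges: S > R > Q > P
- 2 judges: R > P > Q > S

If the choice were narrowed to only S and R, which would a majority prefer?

R

Voters preferring S to R: 9; preferring R to S: 29.
R wins the head-to-head.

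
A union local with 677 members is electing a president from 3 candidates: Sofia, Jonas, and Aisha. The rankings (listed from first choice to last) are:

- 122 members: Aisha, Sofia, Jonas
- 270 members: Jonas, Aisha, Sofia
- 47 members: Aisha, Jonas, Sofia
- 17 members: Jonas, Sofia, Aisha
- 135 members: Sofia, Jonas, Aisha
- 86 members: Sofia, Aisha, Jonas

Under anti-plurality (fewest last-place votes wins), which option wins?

Last-place votes: Sofia 317, Jonas 208, Aisha 152.
Aisha is ranked last by the fewest voters, so Aisha wins.

Aisha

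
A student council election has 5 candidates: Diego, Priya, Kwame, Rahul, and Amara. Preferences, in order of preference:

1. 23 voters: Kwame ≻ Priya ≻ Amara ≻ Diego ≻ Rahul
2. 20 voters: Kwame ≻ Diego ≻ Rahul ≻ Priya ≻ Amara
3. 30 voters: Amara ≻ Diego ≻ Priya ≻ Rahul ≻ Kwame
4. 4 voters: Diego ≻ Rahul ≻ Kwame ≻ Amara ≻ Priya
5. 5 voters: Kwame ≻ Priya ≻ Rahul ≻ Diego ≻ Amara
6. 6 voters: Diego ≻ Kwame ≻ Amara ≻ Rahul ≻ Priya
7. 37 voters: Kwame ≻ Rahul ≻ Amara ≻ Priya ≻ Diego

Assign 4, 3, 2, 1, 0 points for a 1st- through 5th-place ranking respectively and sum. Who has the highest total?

Diego: 23·1 + 20·3 + 30·3 + 4·4 + 5·1 + 6·4 + 37·0 = 218
Priya: 23·3 + 20·1 + 30·2 + 4·0 + 5·3 + 6·0 + 37·1 = 201
Kwame: 23·4 + 20·4 + 30·0 + 4·2 + 5·4 + 6·3 + 37·4 = 366
Rahul: 23·0 + 20·2 + 30·1 + 4·3 + 5·2 + 6·1 + 37·3 = 209
Amara: 23·2 + 20·0 + 30·4 + 4·1 + 5·0 + 6·2 + 37·2 = 256
Kwame has the highest Borda score (366).

Kwame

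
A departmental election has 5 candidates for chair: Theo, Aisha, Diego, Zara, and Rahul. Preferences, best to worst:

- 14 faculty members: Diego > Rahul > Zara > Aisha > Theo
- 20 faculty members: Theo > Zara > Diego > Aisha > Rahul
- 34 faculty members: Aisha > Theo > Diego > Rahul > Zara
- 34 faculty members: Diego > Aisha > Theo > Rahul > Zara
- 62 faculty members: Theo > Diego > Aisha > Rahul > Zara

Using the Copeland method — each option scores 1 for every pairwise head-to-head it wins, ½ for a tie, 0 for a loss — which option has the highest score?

Theo

Theo: beats Diego, Zara, and Rahul; ties Aisha → score 3.5.
Aisha: beats Zara and Rahul; ties Theo; loses to Diego → score 2.5.
Diego: beats Aisha, Zara, and Rahul; loses to Theo → score 3.
Zara: loses to Theo, Aisha, Diego, and Rahul → score 0.
Rahul: beats Zara; loses to Theo, Aisha, and Diego → score 1.
Theo has the best pairwise record.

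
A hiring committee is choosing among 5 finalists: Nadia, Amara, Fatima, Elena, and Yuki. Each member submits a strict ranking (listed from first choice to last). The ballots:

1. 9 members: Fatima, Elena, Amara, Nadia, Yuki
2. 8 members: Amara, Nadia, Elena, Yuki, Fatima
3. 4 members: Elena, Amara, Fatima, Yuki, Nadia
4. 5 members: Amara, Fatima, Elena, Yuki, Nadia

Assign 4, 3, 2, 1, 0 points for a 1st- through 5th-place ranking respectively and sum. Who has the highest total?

Amara

Nadia: 9·1 + 8·3 + 4·0 + 5·0 = 33
Amara: 9·2 + 8·4 + 4·3 + 5·4 = 82
Fatima: 9·4 + 8·0 + 4·2 + 5·3 = 59
Elena: 9·3 + 8·2 + 4·4 + 5·2 = 69
Yuki: 9·0 + 8·1 + 4·1 + 5·1 = 17
Amara has the highest Borda score (82).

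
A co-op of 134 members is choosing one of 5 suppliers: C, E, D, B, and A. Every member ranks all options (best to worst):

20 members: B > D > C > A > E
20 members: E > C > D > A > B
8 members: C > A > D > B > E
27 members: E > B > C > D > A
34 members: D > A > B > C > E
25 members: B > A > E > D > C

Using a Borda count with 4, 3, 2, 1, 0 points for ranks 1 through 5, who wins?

B

C: 20·2 + 20·3 + 8·4 + 27·2 + 34·1 + 25·0 = 220
E: 20·0 + 20·4 + 8·0 + 27·4 + 34·0 + 25·2 = 238
D: 20·3 + 20·2 + 8·2 + 27·1 + 34·4 + 25·1 = 304
B: 20·4 + 20·0 + 8·1 + 27·3 + 34·2 + 25·4 = 337
A: 20·1 + 20·1 + 8·3 + 27·0 + 34·3 + 25·3 = 241
B has the highest Borda score (337).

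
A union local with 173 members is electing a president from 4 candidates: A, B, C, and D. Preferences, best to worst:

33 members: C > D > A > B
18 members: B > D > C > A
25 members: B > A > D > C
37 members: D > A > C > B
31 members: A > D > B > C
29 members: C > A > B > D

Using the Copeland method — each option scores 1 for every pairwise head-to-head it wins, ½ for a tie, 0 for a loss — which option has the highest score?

A: beats B and C; loses to D → score 2.
B: loses to A, C, and D → score 0.
C: beats B; loses to A and D → score 1.
D: beats A, B, and C → score 3.
D has the best pairwise record.

D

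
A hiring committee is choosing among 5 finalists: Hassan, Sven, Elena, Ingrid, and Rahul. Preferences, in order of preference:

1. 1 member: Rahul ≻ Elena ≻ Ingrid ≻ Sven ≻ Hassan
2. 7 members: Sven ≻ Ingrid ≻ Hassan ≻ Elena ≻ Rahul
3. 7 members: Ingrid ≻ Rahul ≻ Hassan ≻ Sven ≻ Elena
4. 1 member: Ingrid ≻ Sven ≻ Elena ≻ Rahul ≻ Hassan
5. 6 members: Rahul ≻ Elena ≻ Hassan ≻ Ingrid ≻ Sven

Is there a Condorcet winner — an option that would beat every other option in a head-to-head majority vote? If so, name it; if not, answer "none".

Ingrid vs Hassan: 16–6 for Ingrid.
Ingrid vs Sven: 15–7 for Ingrid.
Ingrid vs Elena: 15–7 for Ingrid.
Ingrid vs Rahul: 15–7 for Ingrid.
Ingrid beats every other option head-to-head.

Ingrid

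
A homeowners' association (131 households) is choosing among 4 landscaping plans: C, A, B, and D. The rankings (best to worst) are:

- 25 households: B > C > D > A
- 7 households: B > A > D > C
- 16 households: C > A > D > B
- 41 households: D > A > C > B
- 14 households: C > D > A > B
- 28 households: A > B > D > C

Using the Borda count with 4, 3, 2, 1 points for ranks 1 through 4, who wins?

C: 25·3 + 7·1 + 16·4 + 41·2 + 14·4 + 28·1 = 312
A: 25·1 + 7·3 + 16·3 + 41·3 + 14·2 + 28·4 = 357
B: 25·4 + 7·4 + 16·1 + 41·1 + 14·1 + 28·3 = 283
D: 25·2 + 7·2 + 16·2 + 41·4 + 14·3 + 28·2 = 358
D has the highest Borda score (358).

D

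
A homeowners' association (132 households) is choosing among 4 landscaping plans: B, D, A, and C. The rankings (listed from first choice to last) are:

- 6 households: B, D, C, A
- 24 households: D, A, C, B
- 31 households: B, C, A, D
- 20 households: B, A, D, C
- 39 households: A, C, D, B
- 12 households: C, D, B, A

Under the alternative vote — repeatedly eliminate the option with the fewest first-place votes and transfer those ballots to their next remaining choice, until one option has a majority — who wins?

B

Round 1: B 57, D 24, A 39, C 12. Eliminate C.
Round 2: B 57, D 36, A 39. Eliminate D.
Round 3: B 69, A 63. B has a majority.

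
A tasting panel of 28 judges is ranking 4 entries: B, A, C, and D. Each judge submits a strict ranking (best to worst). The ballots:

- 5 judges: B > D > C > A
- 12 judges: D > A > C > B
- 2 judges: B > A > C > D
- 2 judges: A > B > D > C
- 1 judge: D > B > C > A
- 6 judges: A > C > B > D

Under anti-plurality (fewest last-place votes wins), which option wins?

Last-place votes: B 12, A 6, C 2, D 8.
C is ranked last by the fewest voters, so C wins.

C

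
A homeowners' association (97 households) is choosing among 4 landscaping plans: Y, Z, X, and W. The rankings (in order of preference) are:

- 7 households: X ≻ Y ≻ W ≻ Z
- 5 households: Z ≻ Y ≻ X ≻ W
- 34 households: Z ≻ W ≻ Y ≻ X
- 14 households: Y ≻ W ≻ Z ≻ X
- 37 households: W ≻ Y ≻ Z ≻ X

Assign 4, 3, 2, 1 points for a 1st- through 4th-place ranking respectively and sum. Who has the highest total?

W

Y: 7·3 + 5·3 + 34·2 + 14·4 + 37·3 = 271
Z: 7·1 + 5·4 + 34·4 + 14·2 + 37·2 = 265
X: 7·4 + 5·2 + 34·1 + 14·1 + 37·1 = 123
W: 7·2 + 5·1 + 34·3 + 14·3 + 37·4 = 311
W has the highest Borda score (311).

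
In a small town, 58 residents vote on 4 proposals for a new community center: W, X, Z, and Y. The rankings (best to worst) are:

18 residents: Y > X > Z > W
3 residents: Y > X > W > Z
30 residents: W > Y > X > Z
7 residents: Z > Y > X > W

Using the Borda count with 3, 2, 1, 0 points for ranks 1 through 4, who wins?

W: 18·0 + 3·1 + 30·3 + 7·0 = 93
X: 18·2 + 3·2 + 30·1 + 7·1 = 79
Z: 18·1 + 3·0 + 30·0 + 7·3 = 39
Y: 18·3 + 3·3 + 30·2 + 7·2 = 137
Y has the highest Borda score (137).

Y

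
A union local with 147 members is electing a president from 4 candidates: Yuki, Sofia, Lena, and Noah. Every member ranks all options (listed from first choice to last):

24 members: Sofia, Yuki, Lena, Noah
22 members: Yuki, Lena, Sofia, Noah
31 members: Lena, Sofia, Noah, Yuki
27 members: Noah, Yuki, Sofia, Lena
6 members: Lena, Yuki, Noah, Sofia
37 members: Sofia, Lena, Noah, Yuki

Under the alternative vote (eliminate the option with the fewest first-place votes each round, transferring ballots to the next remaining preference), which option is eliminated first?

Yuki

Round 1: Yuki 22, Sofia 61, Lena 37, Noah 27. Eliminate Yuki.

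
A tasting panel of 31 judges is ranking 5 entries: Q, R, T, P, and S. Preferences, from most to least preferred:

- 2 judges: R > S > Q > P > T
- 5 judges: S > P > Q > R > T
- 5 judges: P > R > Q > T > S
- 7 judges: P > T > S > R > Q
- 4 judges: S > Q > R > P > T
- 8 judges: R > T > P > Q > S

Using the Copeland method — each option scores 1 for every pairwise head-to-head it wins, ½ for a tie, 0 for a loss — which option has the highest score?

Q: beats T; loses to R, P, and S → score 1.
R: beats Q and T; loses to P and S → score 2.
T: beats S; loses to Q, R, and P → score 1.
P: beats Q, R, T, and S → score 4.
S: beats Q and R; loses to T and P → score 2.
P has the best pairwise record.

P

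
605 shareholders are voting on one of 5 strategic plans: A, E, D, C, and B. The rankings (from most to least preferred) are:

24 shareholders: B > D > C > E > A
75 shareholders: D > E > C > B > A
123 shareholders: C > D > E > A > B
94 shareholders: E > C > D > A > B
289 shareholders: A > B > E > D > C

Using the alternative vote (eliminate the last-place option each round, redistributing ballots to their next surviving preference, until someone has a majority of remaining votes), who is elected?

Round 1: A 289, E 94, D 75, C 123, B 24. Eliminate B.
Round 2: A 289, E 94, D 99, C 123. Eliminate E.
Round 3: A 289, D 99, C 217. Eliminate D.
Round 4: A 289, C 316. C has a majority.

C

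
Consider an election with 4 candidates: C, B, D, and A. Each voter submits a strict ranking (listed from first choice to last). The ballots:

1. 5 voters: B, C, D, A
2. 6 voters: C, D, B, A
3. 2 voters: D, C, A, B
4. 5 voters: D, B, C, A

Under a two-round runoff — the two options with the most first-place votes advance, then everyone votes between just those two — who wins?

Round 1 first-place votes: C 6, B 5, D 7, A 0.
D and C advance.
Runoff: D is preferred to C by 7 voters; C by 11.
C wins the runoff.

C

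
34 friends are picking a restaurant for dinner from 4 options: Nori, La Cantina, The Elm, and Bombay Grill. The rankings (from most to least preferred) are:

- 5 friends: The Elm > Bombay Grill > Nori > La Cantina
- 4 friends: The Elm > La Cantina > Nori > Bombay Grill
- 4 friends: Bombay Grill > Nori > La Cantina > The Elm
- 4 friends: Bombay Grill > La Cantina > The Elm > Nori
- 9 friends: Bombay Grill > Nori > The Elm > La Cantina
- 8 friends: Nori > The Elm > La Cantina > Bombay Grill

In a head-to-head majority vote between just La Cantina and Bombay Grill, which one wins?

Voters preferring La Cantina to Bombay Grill: 12; preferring Bombay Grill to La Cantina: 22.
Bombay Grill wins the head-to-head.

Bombay Grill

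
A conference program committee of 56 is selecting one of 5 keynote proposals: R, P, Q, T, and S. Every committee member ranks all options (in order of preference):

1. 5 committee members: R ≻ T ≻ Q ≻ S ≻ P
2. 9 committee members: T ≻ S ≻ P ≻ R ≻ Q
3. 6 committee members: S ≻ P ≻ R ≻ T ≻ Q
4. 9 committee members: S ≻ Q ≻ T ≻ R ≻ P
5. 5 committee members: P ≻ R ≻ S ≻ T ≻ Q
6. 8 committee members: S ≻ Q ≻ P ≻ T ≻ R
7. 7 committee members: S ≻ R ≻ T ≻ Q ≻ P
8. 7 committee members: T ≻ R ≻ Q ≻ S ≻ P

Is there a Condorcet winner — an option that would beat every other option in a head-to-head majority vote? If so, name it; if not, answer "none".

S vs R: 39–17 for S.
S vs P: 51–5 for S.
S vs Q: 44–12 for S.
S vs T: 35–21 for S.
S beats every other option head-to-head.

S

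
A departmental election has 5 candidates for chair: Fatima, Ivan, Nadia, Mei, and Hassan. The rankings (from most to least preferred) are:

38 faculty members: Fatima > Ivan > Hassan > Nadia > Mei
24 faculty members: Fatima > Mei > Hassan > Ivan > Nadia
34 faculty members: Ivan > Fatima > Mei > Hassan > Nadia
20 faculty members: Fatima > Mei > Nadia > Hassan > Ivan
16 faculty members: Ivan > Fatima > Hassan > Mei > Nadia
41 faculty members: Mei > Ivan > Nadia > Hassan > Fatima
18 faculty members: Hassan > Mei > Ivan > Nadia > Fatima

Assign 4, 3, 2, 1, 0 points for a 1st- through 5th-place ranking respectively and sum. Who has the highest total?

Ivan

Fatima: 38·4 + 24·4 + 34·3 + 20·4 + 16·3 + 41·0 + 18·0 = 478
Ivan: 38·3 + 24·1 + 34·4 + 20·0 + 16·4 + 41·3 + 18·2 = 497
Nadia: 38·1 + 24·0 + 34·0 + 20·2 + 16·0 + 41·2 + 18·1 = 178
Mei: 38·0 + 24·3 + 34·2 + 20·3 + 16·1 + 41·4 + 18·3 = 434
Hassan: 38·2 + 24·2 + 34·1 + 20·1 + 16·2 + 41·1 + 18·4 = 323
Ivan has the highest Borda score (497).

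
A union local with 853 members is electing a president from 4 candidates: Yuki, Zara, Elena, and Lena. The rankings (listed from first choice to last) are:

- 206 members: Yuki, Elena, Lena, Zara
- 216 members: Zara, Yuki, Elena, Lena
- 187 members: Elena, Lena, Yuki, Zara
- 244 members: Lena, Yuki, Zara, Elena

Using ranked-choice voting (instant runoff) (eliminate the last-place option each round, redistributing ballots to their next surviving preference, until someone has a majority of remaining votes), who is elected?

Lena

Round 1: Yuki 206, Zara 216, Elena 187, Lena 244. Eliminate Elena.
Round 2: Yuki 206, Zara 216, Lena 431. Lena has a majority.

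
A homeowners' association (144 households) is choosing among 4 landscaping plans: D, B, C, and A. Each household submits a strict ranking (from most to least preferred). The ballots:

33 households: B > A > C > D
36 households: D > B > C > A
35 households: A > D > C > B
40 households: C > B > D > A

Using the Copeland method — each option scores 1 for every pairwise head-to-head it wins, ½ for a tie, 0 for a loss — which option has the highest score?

C

D: beats A; loses to B and C → score 1.
B: beats D and A; loses to C → score 2.
C: beats D, B, and A → score 3.
A: loses to D, B, and C → score 0.
C has the best pairwise record.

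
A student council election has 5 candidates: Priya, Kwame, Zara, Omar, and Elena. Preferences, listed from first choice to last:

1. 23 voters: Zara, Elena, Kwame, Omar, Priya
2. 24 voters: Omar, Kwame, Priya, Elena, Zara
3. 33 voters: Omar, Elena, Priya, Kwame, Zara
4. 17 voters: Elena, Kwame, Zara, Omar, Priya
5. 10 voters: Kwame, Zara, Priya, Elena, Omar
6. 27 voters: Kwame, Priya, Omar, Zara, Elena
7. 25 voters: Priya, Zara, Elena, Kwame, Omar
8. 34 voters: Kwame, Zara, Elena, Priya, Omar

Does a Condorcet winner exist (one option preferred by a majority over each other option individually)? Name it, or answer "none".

Checking pairwise contests:
Kwame beats Priya 135–58.
Elena beats Kwame 98–95.
Priya beats Zara 109–84.
Kwame beats Omar 136–57.
Zara beats Elena 119–74.
Every option loses at least one head-to-head, so there is no Condorcet winner.

none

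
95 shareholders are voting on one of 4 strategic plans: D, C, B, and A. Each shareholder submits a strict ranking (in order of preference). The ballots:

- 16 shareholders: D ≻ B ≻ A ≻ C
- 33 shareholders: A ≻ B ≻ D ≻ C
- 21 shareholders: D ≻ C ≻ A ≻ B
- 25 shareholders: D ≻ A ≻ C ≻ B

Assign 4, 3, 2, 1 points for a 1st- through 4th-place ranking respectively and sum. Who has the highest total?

D

D: 16·4 + 33·2 + 21·4 + 25·4 = 314
C: 16·1 + 33·1 + 21·3 + 25·2 = 162
B: 16·3 + 33·3 + 21·1 + 25·1 = 193
A: 16·2 + 33·4 + 21·2 + 25·3 = 281
D has the highest Borda score (314).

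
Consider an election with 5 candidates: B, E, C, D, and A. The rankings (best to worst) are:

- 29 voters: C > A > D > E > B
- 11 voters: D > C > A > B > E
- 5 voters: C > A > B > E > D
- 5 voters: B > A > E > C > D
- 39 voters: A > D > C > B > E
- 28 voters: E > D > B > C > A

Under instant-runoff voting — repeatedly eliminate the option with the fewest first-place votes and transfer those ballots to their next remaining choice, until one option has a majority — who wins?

Round 1: B 5, E 28, C 34, D 11, A 39. Eliminate B.
Round 2: E 28, C 34, D 11, A 44. Eliminate D.
Round 3: E 28, C 45, A 44. Eliminate E.
Round 4: C 73, A 44. C has a majority.

C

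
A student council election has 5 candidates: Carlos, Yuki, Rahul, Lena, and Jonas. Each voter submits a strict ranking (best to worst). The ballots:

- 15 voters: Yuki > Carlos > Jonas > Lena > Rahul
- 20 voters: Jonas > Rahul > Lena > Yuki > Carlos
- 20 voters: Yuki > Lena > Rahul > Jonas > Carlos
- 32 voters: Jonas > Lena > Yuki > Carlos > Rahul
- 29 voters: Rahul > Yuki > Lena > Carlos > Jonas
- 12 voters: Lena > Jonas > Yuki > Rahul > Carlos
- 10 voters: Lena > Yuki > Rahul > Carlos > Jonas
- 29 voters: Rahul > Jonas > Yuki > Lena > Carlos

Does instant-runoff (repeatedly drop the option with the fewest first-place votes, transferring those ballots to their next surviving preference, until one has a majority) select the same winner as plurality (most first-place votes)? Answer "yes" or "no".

yes

Instant-runoff — R1 Carlos 0, Yuki 35, Rahul 58, Lena 22, Jonas 52 (Carlos out); R2 Yuki 35, Rahul 58, Lena 22, Jonas 52 (Lena out); R3 Yuki 45, Rahul 58, Jonas 64 (Yuki out); R4 Rahul 88, Jonas 79 (Rahul winner). Winner: Rahul.
Plurality — first-place votes: Carlos 0, Yuki 35, Rahul 58, Lena 22, Jonas 52. Winner: Rahul.
The two methods agree.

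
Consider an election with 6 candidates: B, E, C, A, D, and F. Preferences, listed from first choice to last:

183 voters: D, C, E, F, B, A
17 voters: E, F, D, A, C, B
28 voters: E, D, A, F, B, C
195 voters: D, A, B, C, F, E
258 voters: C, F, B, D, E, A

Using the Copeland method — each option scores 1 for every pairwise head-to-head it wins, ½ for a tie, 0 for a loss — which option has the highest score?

B: beats E and A; loses to C, D, and F → score 2.
E: beats A; loses to B, C, D, and F → score 1.
C: beats B, E, A, and F; loses to D → score 4.
A: loses to B, E, C, D, and F → score 0.
D: beats B, E, C, A, and F → score 5.
F: beats B, E, and A; loses to C and D → score 3.
D has the best pairwise record.

D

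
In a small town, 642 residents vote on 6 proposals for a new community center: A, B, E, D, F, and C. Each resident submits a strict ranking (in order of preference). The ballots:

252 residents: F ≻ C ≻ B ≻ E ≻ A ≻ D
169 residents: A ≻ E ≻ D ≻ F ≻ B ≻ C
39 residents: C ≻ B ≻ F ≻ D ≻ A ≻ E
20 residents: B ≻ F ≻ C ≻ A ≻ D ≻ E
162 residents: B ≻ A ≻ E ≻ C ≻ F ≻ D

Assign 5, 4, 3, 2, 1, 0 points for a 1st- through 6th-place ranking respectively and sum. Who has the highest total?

A: 252·1 + 169·5 + 39·1 + 20·2 + 162·4 = 1824
B: 252·3 + 169·1 + 39·4 + 20·5 + 162·5 = 1991
E: 252·2 + 169·4 + 39·0 + 20·0 + 162·3 = 1666
D: 252·0 + 169·3 + 39·2 + 20·1 + 162·0 = 605
F: 252·5 + 169·2 + 39·3 + 20·4 + 162·1 = 1957
C: 252·4 + 169·0 + 39·5 + 20·3 + 162·2 = 1587
B has the highest Borda score (1991).

B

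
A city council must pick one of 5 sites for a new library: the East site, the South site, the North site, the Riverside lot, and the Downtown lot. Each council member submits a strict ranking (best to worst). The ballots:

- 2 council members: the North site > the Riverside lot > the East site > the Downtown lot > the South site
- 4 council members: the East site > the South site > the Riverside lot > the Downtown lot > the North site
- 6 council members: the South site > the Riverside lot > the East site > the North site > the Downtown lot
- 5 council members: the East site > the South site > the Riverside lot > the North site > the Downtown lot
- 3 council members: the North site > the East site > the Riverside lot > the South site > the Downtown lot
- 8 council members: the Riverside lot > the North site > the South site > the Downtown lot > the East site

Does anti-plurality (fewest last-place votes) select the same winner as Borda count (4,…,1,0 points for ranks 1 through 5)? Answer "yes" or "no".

yes

Anti-plurality — last-place votes: the East site 8, the South site 2, the North site 4, the Riverside lot 0, the Downtown lot 14. Winner: the Riverside lot.
Borda — scores: the East site 61, the South site 70, the North site 55, the Riverside lot 80, the Downtown lot 14. Winner: the Riverside lot.
The two methods agree.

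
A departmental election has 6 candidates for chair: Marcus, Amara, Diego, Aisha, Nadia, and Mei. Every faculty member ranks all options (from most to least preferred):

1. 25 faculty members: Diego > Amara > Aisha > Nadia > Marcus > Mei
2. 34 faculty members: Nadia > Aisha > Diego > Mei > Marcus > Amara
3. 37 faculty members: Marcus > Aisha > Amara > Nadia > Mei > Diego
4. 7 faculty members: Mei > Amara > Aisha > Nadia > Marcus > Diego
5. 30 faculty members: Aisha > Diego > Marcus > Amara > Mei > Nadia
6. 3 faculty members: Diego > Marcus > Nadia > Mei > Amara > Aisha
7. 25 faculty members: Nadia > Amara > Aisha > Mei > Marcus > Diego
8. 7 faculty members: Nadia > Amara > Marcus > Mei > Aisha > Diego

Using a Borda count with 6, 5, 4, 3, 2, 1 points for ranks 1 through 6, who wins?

Aisha

Marcus: 25·2 + 34·2 + 37·6 + 7·2 + 30·4 + 3·5 + 25·2 + 7·4 = 567
Amara: 25·5 + 34·1 + 37·4 + 7·5 + 30·3 + 3·2 + 25·5 + 7·5 = 598
Diego: 25·6 + 34·4 + 37·1 + 7·1 + 30·5 + 3·6 + 25·1 + 7·1 = 530
Aisha: 25·4 + 34·5 + 37·5 + 7·4 + 30·6 + 3·1 + 25·4 + 7·2 = 780
Nadia: 25·3 + 34·6 + 37·3 + 7·3 + 30·1 + 3·4 + 25·6 + 7·6 = 645
Mei: 25·1 + 34·3 + 37·2 + 7·6 + 30·2 + 3·3 + 25·3 + 7·3 = 408
Aisha has the highest Borda score (780).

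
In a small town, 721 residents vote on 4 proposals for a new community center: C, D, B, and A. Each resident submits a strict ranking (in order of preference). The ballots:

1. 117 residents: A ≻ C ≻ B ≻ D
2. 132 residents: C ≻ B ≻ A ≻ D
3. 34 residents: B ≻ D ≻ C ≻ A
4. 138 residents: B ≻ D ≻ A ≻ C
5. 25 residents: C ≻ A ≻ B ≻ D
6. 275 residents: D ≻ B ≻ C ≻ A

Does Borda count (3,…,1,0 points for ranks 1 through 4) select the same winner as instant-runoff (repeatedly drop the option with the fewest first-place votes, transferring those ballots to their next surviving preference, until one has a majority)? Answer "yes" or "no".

no

Borda — scores: C 1014, D 1169, B 1472, A 671. Winner: B.
Instant-runoff — R1 C 157, D 275, B 172, A 117 (A out); R2 C 274, D 275, B 172 (B out); R3 C 274, D 447 (D winner). Winner: D.
The two methods disagree.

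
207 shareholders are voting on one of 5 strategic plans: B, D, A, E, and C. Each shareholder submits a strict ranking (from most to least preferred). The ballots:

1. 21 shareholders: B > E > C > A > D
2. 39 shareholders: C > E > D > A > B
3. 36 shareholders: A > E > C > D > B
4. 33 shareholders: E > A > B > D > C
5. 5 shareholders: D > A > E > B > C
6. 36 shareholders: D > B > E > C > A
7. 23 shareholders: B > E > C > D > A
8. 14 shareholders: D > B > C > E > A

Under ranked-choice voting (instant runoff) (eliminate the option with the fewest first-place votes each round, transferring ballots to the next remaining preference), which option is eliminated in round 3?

Round 1: B 44, D 55, A 36, E 33, C 39. Eliminate E.
Round 2: B 44, D 55, A 69, C 39. Eliminate C.
Round 3: B 44, D 94, A 69. Eliminate B.

B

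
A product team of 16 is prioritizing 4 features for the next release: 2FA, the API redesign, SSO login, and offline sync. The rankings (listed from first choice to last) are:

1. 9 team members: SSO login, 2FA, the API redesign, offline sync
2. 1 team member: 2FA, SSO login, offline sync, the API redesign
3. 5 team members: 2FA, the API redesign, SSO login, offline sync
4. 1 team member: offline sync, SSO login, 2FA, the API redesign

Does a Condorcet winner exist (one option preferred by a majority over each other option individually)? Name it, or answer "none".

SSO login

SSO login vs 2FA: 10–6 for SSO login.
SSO login vs the API redesign: 11–5 for SSO login.
SSO login vs offline sync: 15–1 for SSO login.
SSO login beats every other option head-to-head.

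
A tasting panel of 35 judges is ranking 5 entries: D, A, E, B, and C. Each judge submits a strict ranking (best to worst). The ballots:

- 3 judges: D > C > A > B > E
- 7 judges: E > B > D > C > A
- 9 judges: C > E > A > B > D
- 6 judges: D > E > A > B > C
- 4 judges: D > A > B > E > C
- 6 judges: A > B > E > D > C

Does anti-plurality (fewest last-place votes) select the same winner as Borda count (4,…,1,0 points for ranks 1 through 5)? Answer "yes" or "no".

Anti-plurality — last-place votes: D 9, A 7, E 3, B 0, C 16. Winner: B.
Borda — scores: D 72, A 72, E 89, B 65, C 52. Winner: E.
The two methods disagree.

no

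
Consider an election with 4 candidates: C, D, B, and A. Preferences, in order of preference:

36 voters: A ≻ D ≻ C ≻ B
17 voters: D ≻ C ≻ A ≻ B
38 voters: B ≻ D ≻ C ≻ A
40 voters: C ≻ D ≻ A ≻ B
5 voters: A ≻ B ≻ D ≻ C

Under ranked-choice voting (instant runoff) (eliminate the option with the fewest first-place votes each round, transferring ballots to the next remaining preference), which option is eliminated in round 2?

Round 1: C 40, D 17, B 38, A 41. Eliminate D.
Round 2: C 57, B 38, A 41. Eliminate B.

B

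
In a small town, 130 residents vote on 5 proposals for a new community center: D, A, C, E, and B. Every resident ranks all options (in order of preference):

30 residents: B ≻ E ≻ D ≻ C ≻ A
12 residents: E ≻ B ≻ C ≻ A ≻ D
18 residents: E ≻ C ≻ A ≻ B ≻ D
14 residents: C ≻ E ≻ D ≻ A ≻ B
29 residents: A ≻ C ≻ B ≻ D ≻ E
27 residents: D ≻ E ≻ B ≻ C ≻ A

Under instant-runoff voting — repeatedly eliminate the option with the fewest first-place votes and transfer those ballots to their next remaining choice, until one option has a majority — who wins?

Round 1: D 27, A 29, C 14, E 30, B 30. Eliminate C.
Round 2: D 27, A 29, E 44, B 30. Eliminate D.
Round 3: A 29, E 71, B 30. E has a majority.

E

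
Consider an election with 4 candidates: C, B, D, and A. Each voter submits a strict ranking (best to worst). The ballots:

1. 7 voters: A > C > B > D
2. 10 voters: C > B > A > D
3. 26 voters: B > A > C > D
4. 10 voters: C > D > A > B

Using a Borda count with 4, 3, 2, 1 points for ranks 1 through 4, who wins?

B

C: 7·3 + 10·4 + 26·2 + 10·4 = 153
B: 7·2 + 10·3 + 26·4 + 10·1 = 158
D: 7·1 + 10·1 + 26·1 + 10·3 = 73
A: 7·4 + 10·2 + 26·3 + 10·2 = 146
B has the highest Borda score (158).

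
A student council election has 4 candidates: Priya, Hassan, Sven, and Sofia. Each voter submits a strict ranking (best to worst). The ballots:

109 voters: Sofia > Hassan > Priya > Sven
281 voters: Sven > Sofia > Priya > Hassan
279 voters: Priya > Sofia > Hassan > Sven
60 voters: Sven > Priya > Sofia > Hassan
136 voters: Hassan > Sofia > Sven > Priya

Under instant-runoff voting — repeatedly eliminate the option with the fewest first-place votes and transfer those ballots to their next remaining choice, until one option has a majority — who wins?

Round 1: Priya 279, Hassan 136, Sven 341, Sofia 109. Eliminate Sofia.
Round 2: Priya 279, Hassan 245, Sven 341. Eliminate Hassan.
Round 3: Priya 388, Sven 477. Sven has a majority.

Sven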